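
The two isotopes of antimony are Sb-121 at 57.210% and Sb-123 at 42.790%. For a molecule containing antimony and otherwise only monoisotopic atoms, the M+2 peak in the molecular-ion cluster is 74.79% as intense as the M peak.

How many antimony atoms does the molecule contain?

The M+2/M ratio from n Sb atoms is n · q/p = n · 0.42790/0.57210.
n = 0.7479 × 0.57210/0.42790 = 1.00 ≈ 1

1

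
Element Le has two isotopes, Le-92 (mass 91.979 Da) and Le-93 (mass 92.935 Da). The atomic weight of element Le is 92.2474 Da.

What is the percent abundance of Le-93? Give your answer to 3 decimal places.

With x = fraction of Le-92 (so Le-93 is 1 − x):
91.979·x + 92.935·(1 − x) = 92.2474
(91.979 − 92.935)·x = 92.2474 − 92.935
x = -0.6876 / -0.956 = 0.71925 → 71.925% Le-92, 28.075% Le-93.

28.075%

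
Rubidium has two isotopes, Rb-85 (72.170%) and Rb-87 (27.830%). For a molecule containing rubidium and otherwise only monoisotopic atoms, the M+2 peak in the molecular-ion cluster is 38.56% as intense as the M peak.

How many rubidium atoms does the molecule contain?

For n independent Rb atoms, I(M+2)/I(M) = n · (abundance Rb-87) / (abundance Rb-85) = n · 0.27830/0.72170.
n = 0.3856 × 0.72170/0.27830 = 1.00 ≈ 1

1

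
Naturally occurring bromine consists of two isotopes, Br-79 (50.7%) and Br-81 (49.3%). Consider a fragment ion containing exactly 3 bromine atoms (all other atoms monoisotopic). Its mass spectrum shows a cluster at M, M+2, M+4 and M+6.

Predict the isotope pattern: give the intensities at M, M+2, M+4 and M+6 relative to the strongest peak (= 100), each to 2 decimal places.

Expanding (0.507 + 0.493)^3:
P(M) = 0.507^3 = 0.130324
P(M+2) = 3 × 0.507^2 × 0.493^1 = 0.380175
P(M+4) = 3 × 0.507^1 × 0.493^2 = 0.369678
P(M+6) = 0.493^3 = 0.119823
The M+2 peak is largest (0.380175); scaling to 100 gives 34.28 : 100.00 : 97.24 : 31.52.

34.28 : 100.00 : 97.24 : 31.52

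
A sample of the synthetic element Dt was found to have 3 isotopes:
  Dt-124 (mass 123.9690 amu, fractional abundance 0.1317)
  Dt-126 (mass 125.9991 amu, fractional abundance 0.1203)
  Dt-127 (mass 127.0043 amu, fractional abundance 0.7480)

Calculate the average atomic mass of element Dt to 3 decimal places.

Average mass = Σ (abundance × isotope mass) = 0.1317 × 123.9690 + 0.1203 × 125.9991 + 0.7480 × 127.0043
= 16.32672 + 15.15769 + 94.99922 = 126.48363 amu

126.484 amu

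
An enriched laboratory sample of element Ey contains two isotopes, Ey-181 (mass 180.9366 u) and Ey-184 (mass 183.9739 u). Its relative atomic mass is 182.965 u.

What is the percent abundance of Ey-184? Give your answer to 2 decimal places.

66.78%

Let x be the fractional abundance of Ey-181; then Ey-184 has abundance 1 − x.
180.9366·x + 183.9739·(1 − x) = 182.965
(180.9366 − 183.9739)·x = 182.965 − 183.9739
x = -1.0089 / -3.0373 = 0.33217 → 33.22% Ey-181, 66.78% Ey-184.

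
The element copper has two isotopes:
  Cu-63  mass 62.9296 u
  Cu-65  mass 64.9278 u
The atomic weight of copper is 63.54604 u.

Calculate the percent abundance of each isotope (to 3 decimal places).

Cu-63: 69.150%, Cu-65: 30.850%

Let x be the fractional abundance of Cu-63; then Cu-65 has abundance 1 − x.
62.9296·x + 64.9278·(1 − x) = 63.54604
(62.9296 − 64.9278)·x = 63.54604 − 64.9278
x = -1.38176 / -1.9982 = 0.69150 → 69.150% Cu-63, 30.850% Cu-65.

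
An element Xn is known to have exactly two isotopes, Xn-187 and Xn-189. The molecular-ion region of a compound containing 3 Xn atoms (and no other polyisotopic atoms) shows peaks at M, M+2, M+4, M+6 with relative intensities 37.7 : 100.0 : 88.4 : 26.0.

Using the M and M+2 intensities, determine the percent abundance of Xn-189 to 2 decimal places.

46.93%

Let p = fractional abundance of Xn-187. I(M+2)/I(M) = [C(3,1)·p^2·(1−p)] / p^3 = 3·(1−p)/p = 100.0/37.7 = 2.6525
(1−p)/p = 2.6525/3 = 0.8842  ⇒  p = 1/(1 + 0.8842) = 0.5307
Xn-187: 53.07%, Xn-189: 46.93%.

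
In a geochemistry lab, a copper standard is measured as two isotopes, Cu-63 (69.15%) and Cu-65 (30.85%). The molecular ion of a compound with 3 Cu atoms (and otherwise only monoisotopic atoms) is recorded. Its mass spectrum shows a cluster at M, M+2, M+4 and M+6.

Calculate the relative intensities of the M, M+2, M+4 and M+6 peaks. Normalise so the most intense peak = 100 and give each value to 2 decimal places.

74.72 : 100.00 : 44.61 : 6.63

Each Cu atom is independently Cu-63 (p = 0.6915) or Cu-65 (q = 0.3085); the cluster is the binomial expansion (p + q)^3.
P(M) = 0.6915^3 = 0.330656
P(M+2) = 3 × 0.6915^2 × 0.3085^1 = 0.442548
P(M+4) = 3 × 0.6915^1 × 0.3085^2 = 0.197435
P(M+6) = 0.3085^3 = 0.029361
The M+2 peak is largest (0.442548); scaling to 100 gives 74.72 : 100.00 : 44.61 : 6.63.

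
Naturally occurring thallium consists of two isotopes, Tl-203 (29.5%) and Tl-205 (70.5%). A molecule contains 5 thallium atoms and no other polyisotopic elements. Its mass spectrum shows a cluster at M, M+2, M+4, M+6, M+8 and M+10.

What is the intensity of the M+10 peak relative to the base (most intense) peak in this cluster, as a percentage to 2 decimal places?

(0.295 + 0.705)^5 gives M 0.0022, M+2 0.0267, M+4 0.1276, M+6 0.3049, M+8 0.3644, M+10 0.1742; the largest is M+8.
P(M+8) = C(5,4) × 0.295^1 × 0.705^4 = 5 × 0.2950 × 0.24703385 = 0.364375 (base)
P(M+10) = C(5,5) × 0.295^0 × 0.705^5 = 1 × 1.0000 × 0.17415886 = 0.174159
Relative intensity = 0.174159 / 0.364375 × 100 = 47.80

47.80%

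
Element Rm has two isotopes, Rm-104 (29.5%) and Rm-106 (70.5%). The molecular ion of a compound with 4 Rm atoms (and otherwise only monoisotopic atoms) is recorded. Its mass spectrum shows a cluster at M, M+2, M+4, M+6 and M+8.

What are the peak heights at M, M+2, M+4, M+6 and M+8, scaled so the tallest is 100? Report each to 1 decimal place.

1.8 : 17.5 : 62.8 : 100.0 : 59.7

Each Rm atom is independently Rm-104 (p = 0.295) or Rm-106 (q = 0.705); the cluster is the binomial expansion (p + q)^4.
P(M) = 0.295^4 = 0.007573
P(M+2) = 4 × 0.295^3 × 0.705^1 = 0.072396
P(M+4) = 6 × 0.295^2 × 0.705^2 = 0.259522
P(M+6) = 4 × 0.295^1 × 0.705^3 = 0.413475
P(M+8) = 0.705^4 = 0.247034
The M+6 peak is largest (0.413475); scaling to 100 gives 1.8 : 17.5 : 62.8 : 100.0 : 59.7.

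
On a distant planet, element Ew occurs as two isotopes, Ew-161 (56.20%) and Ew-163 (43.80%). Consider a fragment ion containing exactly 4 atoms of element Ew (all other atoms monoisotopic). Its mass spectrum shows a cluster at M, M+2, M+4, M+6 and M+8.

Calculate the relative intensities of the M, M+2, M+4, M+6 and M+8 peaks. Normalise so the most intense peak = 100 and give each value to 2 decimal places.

Each Ew atom is independently Ew-161 (p = 0.5620) or Ew-163 (q = 0.4380); the cluster is the binomial expansion (p + q)^4.
P(M) = 0.5620^4 = 0.099757
P(M+2) = 4 × 0.5620^3 × 0.4380^1 = 0.310988
P(M+4) = 6 × 0.5620^2 × 0.4380^2 = 0.363557
P(M+6) = 4 × 0.5620^1 × 0.4380^3 = 0.188894
P(M+8) = 0.4380^4 = 0.036804
The M+4 peak is largest (0.363557); scaling to 100 gives 27.44 : 85.54 : 100.00 : 51.96 : 10.12.

27.44 : 85.54 : 100.00 : 51.96 : 10.12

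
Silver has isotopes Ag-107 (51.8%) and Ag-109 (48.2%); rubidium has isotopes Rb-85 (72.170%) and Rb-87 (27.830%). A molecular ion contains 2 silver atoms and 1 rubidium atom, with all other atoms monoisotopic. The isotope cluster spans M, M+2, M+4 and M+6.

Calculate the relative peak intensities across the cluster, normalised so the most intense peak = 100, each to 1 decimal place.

Silver pattern (n=2): 0.268324 : 0.499352 : 0.232324
Rubidium pattern (n=1): 0.7217 : 0.2783
Convolve the two distributions (both contribute in 2-u steps):
  M: 0.268324×0.7217 = 0.193649
  M+2: 0.268324×0.2783 + 0.499352×0.7217 = 0.435057
  M+4: 0.499352×0.2783 + 0.232324×0.7217 = 0.306638
  M+6: 0.232324×0.2783 = 0.064656
Scale to base peak (0.435057) = 100: 44.5 : 100.0 : 70.5 : 14.9

44.5 : 100.0 : 70.5 : 14.9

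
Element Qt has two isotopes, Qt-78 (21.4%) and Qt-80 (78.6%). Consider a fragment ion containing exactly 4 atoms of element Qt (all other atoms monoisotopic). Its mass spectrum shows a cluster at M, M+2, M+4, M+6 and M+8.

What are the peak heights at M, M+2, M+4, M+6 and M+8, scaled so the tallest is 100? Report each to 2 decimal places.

0.50 : 7.41 : 40.84 : 100.00 : 91.82

The 4 Qt atoms are independent, so intensities follow the terms of (0.214 + 0.786)^4.
P(M) = 0.214^4 = 0.002097
P(M+2) = 4 × 0.214^3 × 0.786^1 = 0.030812
P(M+4) = 6 × 0.214^2 × 0.786^2 = 0.169756
P(M+6) = 4 × 0.214^1 × 0.786^3 = 0.415663
P(M+8) = 0.786^4 = 0.381672
The M+6 peak is largest (0.415663); scaling to 100 gives 0.50 : 7.41 : 40.84 : 100.00 : 91.82.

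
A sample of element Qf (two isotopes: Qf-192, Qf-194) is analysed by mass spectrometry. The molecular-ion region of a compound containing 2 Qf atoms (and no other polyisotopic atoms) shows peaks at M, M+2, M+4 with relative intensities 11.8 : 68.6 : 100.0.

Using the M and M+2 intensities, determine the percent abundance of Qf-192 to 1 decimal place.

Write p for the Qf-192 fraction. I(M+2)/I(M) = [C(2,1)·p^1·(1−p)] / p^2 = 2·(1−p)/p = 68.6/11.8 = 5.8136
(1−p)/p = 5.8136/2 = 2.9068  ⇒  p = 1/(1 + 2.9068) = 0.2560
Qf-192: 25.6%, Qf-194: 74.4%.

25.6%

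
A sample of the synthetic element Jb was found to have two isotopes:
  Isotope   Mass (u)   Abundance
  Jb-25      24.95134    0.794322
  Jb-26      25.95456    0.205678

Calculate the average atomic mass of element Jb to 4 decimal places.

Weight each isotope mass by its fractional abundance: 0.794322 × 24.95134 + 0.205678 × 25.95456
= 19.819398 + 5.338282 = 25.157680 u

25.1577 u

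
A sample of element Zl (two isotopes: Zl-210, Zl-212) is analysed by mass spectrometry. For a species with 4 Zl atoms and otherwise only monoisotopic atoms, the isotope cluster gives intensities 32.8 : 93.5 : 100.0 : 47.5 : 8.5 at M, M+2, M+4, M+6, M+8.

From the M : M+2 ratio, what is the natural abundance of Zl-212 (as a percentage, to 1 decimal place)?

Let p = fractional abundance of Zl-210. I(M+2)/I(M) = [C(4,1)·p^3·(1−p)] / p^4 = 4·(1−p)/p = 93.5/32.8 = 2.8506
(1−p)/p = 2.8506/4 = 0.7127  ⇒  p = 1/(1 + 0.7127) = 0.5839
Zl-210: 58.4%, Zl-212: 41.6%.

41.6%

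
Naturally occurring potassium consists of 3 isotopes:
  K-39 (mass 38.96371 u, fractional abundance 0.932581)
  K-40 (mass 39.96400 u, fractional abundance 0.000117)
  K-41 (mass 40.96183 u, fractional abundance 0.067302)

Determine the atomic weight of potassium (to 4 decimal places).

Weight each isotope mass by its fractional abundance: 0.932581 × 38.96371 + 0.000117 × 39.96400 + 0.067302 × 40.96183
= 36.336816 + 0.004676 + 2.756813 = 39.098305 u

39.0983 u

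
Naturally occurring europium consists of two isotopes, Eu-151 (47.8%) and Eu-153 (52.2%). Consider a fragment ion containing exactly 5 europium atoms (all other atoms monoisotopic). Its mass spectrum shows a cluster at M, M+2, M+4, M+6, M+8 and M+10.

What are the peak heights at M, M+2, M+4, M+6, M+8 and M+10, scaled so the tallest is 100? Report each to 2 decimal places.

Expanding (0.478 + 0.522)^5:
P(M) = 0.478^5 = 0.024954
P(M+2) = 5 × 0.478^4 × 0.522^1 = 0.136255
P(M+4) = 10 × 0.478^3 × 0.522^2 = 0.297594
P(M+6) = 10 × 0.478^2 × 0.522^3 = 0.324988
P(M+8) = 5 × 0.478^1 × 0.522^4 = 0.177452
P(M+10) = 0.522^5 = 0.038757
The M+6 peak is largest (0.324988); scaling to 100 gives 7.68 : 41.93 : 91.57 : 100.00 : 54.60 : 11.93.

7.68 : 41.93 : 91.57 : 100.00 : 54.60 : 11.93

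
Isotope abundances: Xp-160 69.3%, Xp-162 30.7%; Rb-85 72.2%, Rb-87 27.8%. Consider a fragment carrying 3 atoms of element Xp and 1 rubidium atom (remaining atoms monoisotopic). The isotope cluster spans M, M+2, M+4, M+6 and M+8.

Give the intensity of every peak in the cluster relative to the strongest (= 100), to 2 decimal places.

58.34 : 100.00 : 64.20 : 18.30 : 1.95

Element Xp pattern (n=3): 0.33281256 : 0.44230933 : 0.19594367 : 0.02893444
Rubidium pattern (n=1): 0.7220 : 0.2780
Convolve the two distributions (both contribute in 2-u steps):
  M: 0.33281256×0.7220 = 0.240291
  M+2: 0.33281256×0.2780 + 0.44230933×0.7220 = 0.411869
  M+4: 0.44230933×0.2780 + 0.19594367×0.7220 = 0.264433
  M+6: 0.19594367×0.2780 + 0.02893444×0.7220 = 0.075363
  M+8: 0.02893444×0.2780 = 0.008044
Scale to base peak (0.411869) = 100: 58.34 : 100.00 : 64.20 : 18.30 : 1.95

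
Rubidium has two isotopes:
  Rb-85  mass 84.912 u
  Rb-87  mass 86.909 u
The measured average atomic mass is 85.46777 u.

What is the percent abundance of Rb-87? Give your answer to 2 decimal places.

27.83%

Writing the weighted mean with unknown fraction x of Rb-85:
84.912·x + 86.909·(1 − x) = 85.46777
(84.912 − 86.909)·x = 85.46777 − 86.909
x = -1.44123 / -1.997 = 0.72170 → 72.17% Rb-85, 27.83% Rb-87.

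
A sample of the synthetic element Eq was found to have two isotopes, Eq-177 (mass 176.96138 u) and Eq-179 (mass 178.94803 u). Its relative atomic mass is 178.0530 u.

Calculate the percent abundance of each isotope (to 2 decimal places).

Eq-177: 45.05%, Eq-179: 54.95%

Writing the weighted mean with unknown fraction x of Eq-177:
176.96138·x + 178.94803·(1 − x) = 178.0530
(176.96138 − 178.94803)·x = 178.0530 − 178.94803
x = -0.89503 / -1.98665 = 0.45052 → 45.05% Eq-177, 54.95% Eq-179.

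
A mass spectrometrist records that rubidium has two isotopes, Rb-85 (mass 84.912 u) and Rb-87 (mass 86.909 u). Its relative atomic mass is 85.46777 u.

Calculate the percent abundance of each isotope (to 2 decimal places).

Writing the weighted mean with unknown fraction x of Rb-85:
84.912·x + 86.909·(1 − x) = 85.46777
(84.912 − 86.909)·x = 85.46777 − 86.909
x = -1.44123 / -1.997 = 0.72170 → 72.17% Rb-85, 27.83% Rb-87.

Rb-85: 72.17%, Rb-87: 27.83%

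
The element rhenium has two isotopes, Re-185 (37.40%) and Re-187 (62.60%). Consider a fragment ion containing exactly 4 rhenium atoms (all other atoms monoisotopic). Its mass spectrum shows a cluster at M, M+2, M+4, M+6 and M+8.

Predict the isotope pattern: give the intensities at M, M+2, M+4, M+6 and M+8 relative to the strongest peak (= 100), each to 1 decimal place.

Expanding (0.3740 + 0.6260)^4:
P(M) = 0.3740^4 = 0.019565
P(M+2) = 4 × 0.3740^3 × 0.6260^1 = 0.130993
P(M+4) = 6 × 0.3740^2 × 0.6260^2 = 0.328884
P(M+6) = 4 × 0.3740^1 × 0.6260^3 = 0.366990
P(M+8) = 0.6260^4 = 0.153567
The M+6 peak is largest (0.366990); scaling to 100 gives 5.3 : 35.7 : 89.6 : 100.0 : 41.8.

5.3 : 35.7 : 89.6 : 100.0 : 41.8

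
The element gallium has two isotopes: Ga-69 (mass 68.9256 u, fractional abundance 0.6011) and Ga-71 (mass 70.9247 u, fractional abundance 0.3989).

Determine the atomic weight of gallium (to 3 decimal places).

69.723 u

Average mass = Σ (abundance × isotope mass) = 0.6011 × 68.9256 + 0.3989 × 70.9247
= 41.43118 + 28.29186 = 69.72304 u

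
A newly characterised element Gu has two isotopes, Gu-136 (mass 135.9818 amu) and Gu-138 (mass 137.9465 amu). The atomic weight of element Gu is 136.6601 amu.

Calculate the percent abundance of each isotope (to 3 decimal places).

Let x be the fractional abundance of Gu-136; then Gu-138 has abundance 1 − x.
135.9818·x + 137.9465·(1 − x) = 136.6601
(135.9818 − 137.9465)·x = 136.6601 − 137.9465
x = -1.2864 / -1.9647 = 0.65476 → 65.476% Gu-136, 34.524% Gu-138.

Gu-136: 65.476%, Gu-138: 34.524%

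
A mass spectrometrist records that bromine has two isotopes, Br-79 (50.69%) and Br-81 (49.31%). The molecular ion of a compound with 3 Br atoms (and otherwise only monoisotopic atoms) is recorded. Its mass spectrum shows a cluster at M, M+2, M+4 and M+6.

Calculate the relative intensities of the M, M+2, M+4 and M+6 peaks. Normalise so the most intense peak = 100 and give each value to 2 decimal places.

Each Br atom is independently Br-79 (p = 0.5069) or Br-81 (q = 0.4931); the cluster is the binomial expansion (p + q)^3.
P(M) = 0.5069^3 = 0.130247
P(M+2) = 3 × 0.5069^2 × 0.4931^1 = 0.380103
P(M+4) = 3 × 0.5069^1 × 0.4931^2 = 0.369755
P(M+6) = 0.4931^3 = 0.119896
The M+2 peak is largest (0.380103); scaling to 100 gives 34.27 : 100.00 : 97.28 : 31.54.

34.27 : 100.00 : 97.28 : 31.54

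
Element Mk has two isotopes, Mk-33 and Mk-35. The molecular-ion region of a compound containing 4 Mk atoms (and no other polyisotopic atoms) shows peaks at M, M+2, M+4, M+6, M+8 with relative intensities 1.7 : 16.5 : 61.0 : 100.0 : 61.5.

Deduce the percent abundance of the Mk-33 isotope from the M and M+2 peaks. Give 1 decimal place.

Let p = fractional abundance of Mk-33. I(M+2)/I(M) = [C(4,1)·p^3·(1−p)] / p^4 = 4·(1−p)/p = 16.5/1.7 = 9.7059
(1−p)/p = 9.7059/4 = 2.4265  ⇒  p = 1/(1 + 2.4265) = 0.2918
Mk-33: 29.2%, Mk-35: 70.8%.

29.2%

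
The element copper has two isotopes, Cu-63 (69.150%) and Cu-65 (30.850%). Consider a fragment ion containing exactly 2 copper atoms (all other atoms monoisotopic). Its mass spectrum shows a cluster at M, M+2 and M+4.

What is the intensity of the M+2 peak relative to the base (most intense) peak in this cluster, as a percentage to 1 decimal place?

89.2%

(0.69150 + 0.30850)^2 gives M 0.4782, M+2 0.4267, M+4 0.0952; the largest is M.
P(M) = C(2,0) × 0.69150^2 × 0.30850^0 = 1 × 0.47817225 × 1.0000 = 0.478172 (base)
P(M+2) = C(2,1) × 0.69150^1 × 0.30850^1 = 2 × 0.6915 × 0.3085 = 0.426656
Relative intensity = 0.426656 / 0.478172 × 100 = 89.2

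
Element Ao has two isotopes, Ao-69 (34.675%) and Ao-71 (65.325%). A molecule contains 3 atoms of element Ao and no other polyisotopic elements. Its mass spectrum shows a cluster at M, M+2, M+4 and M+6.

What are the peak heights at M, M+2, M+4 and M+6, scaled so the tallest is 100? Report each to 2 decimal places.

9.39 : 53.08 : 100.00 : 62.80

The 3 Ao atoms are independent, so intensities follow the terms of (0.34675 + 0.65325)^3.
P(M) = 0.34675^3 = 0.041692
P(M+2) = 3 × 0.34675^2 × 0.65325^1 = 0.235632
P(M+4) = 3 × 0.34675^1 × 0.65325^2 = 0.443912
P(M+6) = 0.65325^3 = 0.278765
The M+4 peak is largest (0.443912); scaling to 100 gives 9.39 : 53.08 : 100.00 : 62.80.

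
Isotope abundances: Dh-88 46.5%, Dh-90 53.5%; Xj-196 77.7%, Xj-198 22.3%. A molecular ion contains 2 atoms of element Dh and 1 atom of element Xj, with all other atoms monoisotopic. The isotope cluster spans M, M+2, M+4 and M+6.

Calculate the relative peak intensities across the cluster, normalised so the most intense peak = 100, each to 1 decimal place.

38.6 : 100.0 : 76.7 : 14.7

Element Dh pattern (n=2): 0.216225 : 0.49755 : 0.286225
Element Xj pattern (n=1): 0.7770 : 0.2230
Convolve the two distributions (both contribute in 2-u steps):
  M: 0.216225×0.7770 = 0.168007
  M+2: 0.216225×0.2230 + 0.49755×0.7770 = 0.434815
  M+4: 0.49755×0.2230 + 0.286225×0.7770 = 0.333350
  M+6: 0.286225×0.2230 = 0.063828
Scale to base peak (0.434815) = 100: 38.6 : 100.0 : 76.7 : 14.7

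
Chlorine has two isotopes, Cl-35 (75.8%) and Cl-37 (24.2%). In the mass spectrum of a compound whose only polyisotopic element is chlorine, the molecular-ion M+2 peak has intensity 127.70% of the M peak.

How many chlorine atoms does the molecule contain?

4

The M+2/M ratio from n Cl atoms is n · q/p = n · 0.242/0.758.
n = 1.2770 × 0.758/0.242 = 4.00 ≈ 4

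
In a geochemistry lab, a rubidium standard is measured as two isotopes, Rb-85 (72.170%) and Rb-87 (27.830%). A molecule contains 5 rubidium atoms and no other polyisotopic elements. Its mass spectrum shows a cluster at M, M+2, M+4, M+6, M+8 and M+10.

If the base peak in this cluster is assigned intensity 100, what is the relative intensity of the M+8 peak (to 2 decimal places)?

5.73

(0.72170 + 0.27830)^5 gives M 0.1958, M+2 0.3775, M+4 0.2911, M+6 0.1123, M+8 0.0216, M+10 0.0017; the largest is M+2.
P(M+2) = C(5,1) × 0.72170^4 × 0.27830^1 = 5 × 0.27128565 × 0.2783 = 0.377494 (base)
P(M+8) = C(5,4) × 0.72170^1 × 0.27830^4 = 5 × 0.7217 × 0.00599864 = 0.021646
Relative intensity = 0.021646 / 0.377494 × 100 = 5.73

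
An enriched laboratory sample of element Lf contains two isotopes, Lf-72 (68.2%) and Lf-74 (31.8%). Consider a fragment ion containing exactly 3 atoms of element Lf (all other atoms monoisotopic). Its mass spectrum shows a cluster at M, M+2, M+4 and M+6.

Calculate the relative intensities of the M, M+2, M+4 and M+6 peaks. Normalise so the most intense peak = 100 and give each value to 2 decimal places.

71.49 : 100.00 : 46.63 : 7.25

Expanding (0.682 + 0.318)^3:
P(M) = 0.682^3 = 0.317215
P(M+2) = 3 × 0.682^2 × 0.318^1 = 0.443728
P(M+4) = 3 × 0.682^1 × 0.318^2 = 0.206900
P(M+6) = 0.318^3 = 0.032157
The M+2 peak is largest (0.443728); scaling to 100 gives 71.49 : 100.00 : 46.63 : 7.25.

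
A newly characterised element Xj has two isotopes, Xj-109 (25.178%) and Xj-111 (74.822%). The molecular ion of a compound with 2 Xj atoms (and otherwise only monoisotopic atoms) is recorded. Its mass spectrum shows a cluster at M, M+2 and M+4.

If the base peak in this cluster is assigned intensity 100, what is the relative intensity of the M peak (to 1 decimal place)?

(0.25178 + 0.74822)^2 gives M 0.0634, M+2 0.3768, M+4 0.5598; the largest is M+4.
P(M+4) = C(2,2) × 0.25178^0 × 0.74822^2 = 1 × 1.0000 × 0.55983317 = 0.559833 (base)
P(M) = C(2,0) × 0.25178^2 × 0.74822^0 = 1 × 0.06339317 × 1.0000 = 0.063393
Relative intensity = 0.063393 / 0.559833 × 100 = 11.3

11.3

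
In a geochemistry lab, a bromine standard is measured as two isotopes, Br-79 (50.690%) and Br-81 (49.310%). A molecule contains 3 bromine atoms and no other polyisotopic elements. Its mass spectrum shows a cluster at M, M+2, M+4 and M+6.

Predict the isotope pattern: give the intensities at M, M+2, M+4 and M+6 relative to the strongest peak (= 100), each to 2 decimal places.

34.27 : 100.00 : 97.28 : 31.54

Each Br atom is independently Br-79 (p = 0.50690) or Br-81 (q = 0.49310); the cluster is the binomial expansion (p + q)^3.
P(M) = 0.50690^3 = 0.130247
P(M+2) = 3 × 0.50690^2 × 0.49310^1 = 0.380103
P(M+4) = 3 × 0.50690^1 × 0.49310^2 = 0.369755
P(M+6) = 0.49310^3 = 0.119896
The M+2 peak is largest (0.380103); scaling to 100 gives 34.27 : 100.00 : 97.28 : 31.54.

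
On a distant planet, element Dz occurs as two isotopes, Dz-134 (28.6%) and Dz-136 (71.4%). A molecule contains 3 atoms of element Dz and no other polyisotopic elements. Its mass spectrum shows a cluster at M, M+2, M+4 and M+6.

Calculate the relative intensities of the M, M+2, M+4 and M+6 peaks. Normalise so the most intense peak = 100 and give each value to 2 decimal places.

Expanding (0.286 + 0.714)^3:
P(M) = 0.286^3 = 0.023394
P(M+2) = 3 × 0.286^2 × 0.714^1 = 0.175207
P(M+4) = 3 × 0.286^1 × 0.714^2 = 0.437405
P(M+6) = 0.714^3 = 0.363994
The M+4 peak is largest (0.437405); scaling to 100 gives 5.35 : 40.06 : 100.00 : 83.22.

5.35 : 40.06 : 100.00 : 83.22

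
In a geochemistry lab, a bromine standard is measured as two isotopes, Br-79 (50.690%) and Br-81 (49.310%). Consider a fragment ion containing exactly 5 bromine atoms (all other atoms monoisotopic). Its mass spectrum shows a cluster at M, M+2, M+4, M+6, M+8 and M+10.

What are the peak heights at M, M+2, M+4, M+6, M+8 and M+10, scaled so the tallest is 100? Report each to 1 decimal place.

Each Br atom is independently Br-79 (p = 0.50690) or Br-81 (q = 0.49310); the cluster is the binomial expansion (p + q)^5.
P(M) = 0.50690^5 = 0.033467
P(M+2) = 5 × 0.50690^4 × 0.49310^1 = 0.162777
P(M+4) = 10 × 0.50690^3 × 0.49310^2 = 0.316692
P(M+6) = 10 × 0.50690^2 × 0.49310^3 = 0.308070
P(M+8) = 5 × 0.50690^1 × 0.49310^4 = 0.149842
P(M+10) = 0.49310^5 = 0.029152
The M+4 peak is largest (0.316692); scaling to 100 gives 10.6 : 51.4 : 100.0 : 97.3 : 47.3 : 9.2.

10.6 : 51.4 : 100.0 : 97.3 : 47.3 : 9.2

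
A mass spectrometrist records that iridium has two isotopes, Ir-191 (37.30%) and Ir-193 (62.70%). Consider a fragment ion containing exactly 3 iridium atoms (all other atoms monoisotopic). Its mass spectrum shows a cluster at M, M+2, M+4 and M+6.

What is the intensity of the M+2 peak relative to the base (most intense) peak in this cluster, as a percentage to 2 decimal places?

Binomial terms of (0.3730 + 0.6270)^3: M 0.0519, M+2 0.2617, M+4 0.4399, M+6 0.2465 → M+4 is the base peak.
P(M+4) = C(3,2) × 0.3730^1 × 0.6270^2 = 3 × 0.3730 × 0.393129 = 0.439911 (base)
P(M+2) = C(3,1) × 0.3730^2 × 0.6270^1 = 3 × 0.139129 × 0.6270 = 0.261702
Relative intensity = 0.261702 / 0.439911 × 100 = 59.49

59.49%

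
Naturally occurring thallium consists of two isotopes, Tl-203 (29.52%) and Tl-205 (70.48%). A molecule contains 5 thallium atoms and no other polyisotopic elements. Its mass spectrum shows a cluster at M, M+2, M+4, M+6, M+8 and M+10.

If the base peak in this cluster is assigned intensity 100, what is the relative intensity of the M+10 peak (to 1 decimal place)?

Term probabilities: M 0.0022, M+2 0.0268, M+4 0.1278, M+6 0.3051, M+8 0.3642, M+10 0.1739. Base peak = M+8.
P(M+8) = C(5,4) × 0.2952^1 × 0.7048^4 = 5 × 0.2952 × 0.24675365 = 0.364208 (base)
P(M+10) = C(5,5) × 0.2952^0 × 0.7048^5 = 1 × 1.0000 × 0.17391197 = 0.173912
Relative intensity = 0.173912 / 0.364208 × 100 = 47.8

47.8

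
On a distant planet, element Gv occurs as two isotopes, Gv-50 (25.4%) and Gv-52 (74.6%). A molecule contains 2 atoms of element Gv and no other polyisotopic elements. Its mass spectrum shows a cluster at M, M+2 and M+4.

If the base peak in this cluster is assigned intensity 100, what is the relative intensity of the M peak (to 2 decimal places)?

(0.254 + 0.746)^2 gives M 0.0645, M+2 0.3790, M+4 0.5565; the largest is M+4.
P(M+4) = C(2,2) × 0.254^0 × 0.746^2 = 1 × 1.0000 × 0.556516 = 0.556516 (base)
P(M) = C(2,0) × 0.254^2 × 0.746^0 = 1 × 0.064516 × 1.0000 = 0.064516
Relative intensity = 0.064516 / 0.556516 × 100 = 11.59

11.59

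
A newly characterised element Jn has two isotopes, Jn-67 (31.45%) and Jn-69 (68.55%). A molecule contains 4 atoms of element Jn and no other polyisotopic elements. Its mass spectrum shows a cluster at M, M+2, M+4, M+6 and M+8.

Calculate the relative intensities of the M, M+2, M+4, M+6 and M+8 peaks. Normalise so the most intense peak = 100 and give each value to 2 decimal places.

2.41 : 21.05 : 68.82 : 100.00 : 54.49

Expanding (0.3145 + 0.6855)^4:
P(M) = 0.3145^4 = 0.009783
P(M+2) = 4 × 0.3145^3 × 0.6855^1 = 0.085296
P(M+4) = 6 × 0.3145^2 × 0.6855^2 = 0.278874
P(M+6) = 4 × 0.3145^1 × 0.6855^3 = 0.405231
P(M+8) = 0.6855^4 = 0.220816
The M+6 peak is largest (0.405231); scaling to 100 gives 2.41 : 21.05 : 68.82 : 100.00 : 54.49.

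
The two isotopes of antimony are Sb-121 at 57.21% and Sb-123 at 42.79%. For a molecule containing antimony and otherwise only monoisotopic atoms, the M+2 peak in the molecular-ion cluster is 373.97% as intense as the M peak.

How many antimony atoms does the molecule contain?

For n independent Sb atoms, I(M+2)/I(M) = n · (abundance Sb-123) / (abundance Sb-121) = n · 0.4279/0.5721.
n = 3.7397 × 0.5721/0.4279 = 5.00 ≈ 5

5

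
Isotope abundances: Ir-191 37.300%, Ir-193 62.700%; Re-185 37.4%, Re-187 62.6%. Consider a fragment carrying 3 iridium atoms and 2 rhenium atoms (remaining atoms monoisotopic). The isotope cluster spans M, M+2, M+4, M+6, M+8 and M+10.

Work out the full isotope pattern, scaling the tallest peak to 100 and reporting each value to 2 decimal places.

Iridium pattern (n=3): 0.05189512 : 0.26170165 : 0.43991135 : 0.24649188
Rhenium pattern (n=2): 0.139876 : 0.468248 : 0.391876
Convolve the two distributions (both contribute in 2-u steps):
  M: 0.05189512×0.139876 = 0.007259
  M+2: 0.05189512×0.468248 + 0.26170165×0.139876 = 0.060906
  M+4: 0.05189512×0.391876 + 0.26170165×0.468248 + 0.43991135×0.139876 = 0.204411
  M+6: 0.26170165×0.391876 + 0.43991135×0.468248 + 0.24649188×0.139876 = 0.343021
  M+8: 0.43991135×0.391876 + 0.24649188×0.468248 = 0.287810
  M+10: 0.24649188×0.391876 = 0.096594
Scale to base peak (0.343021) = 100: 2.12 : 17.76 : 59.59 : 100.00 : 83.90 : 28.16

2.12 : 17.76 : 59.59 : 100.00 : 83.90 : 28.16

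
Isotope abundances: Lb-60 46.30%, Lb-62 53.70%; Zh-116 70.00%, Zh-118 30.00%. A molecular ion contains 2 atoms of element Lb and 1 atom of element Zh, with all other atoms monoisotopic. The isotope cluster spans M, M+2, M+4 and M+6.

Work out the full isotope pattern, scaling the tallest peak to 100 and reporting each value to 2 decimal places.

36.39 : 100.00 : 85.12 : 20.98

Element Lb pattern (n=2): 0.214369 : 0.497262 : 0.288369
Element Zh pattern (n=1): 0.7000 : 0.3000
Convolve the two distributions (both contribute in 2-u steps):
  M: 0.214369×0.7000 = 0.150058
  M+2: 0.214369×0.3000 + 0.497262×0.7000 = 0.412394
  M+4: 0.497262×0.3000 + 0.288369×0.7000 = 0.351037
  M+6: 0.288369×0.3000 = 0.086511
Scale to base peak (0.412394) = 100: 36.39 : 100.00 : 85.12 : 20.98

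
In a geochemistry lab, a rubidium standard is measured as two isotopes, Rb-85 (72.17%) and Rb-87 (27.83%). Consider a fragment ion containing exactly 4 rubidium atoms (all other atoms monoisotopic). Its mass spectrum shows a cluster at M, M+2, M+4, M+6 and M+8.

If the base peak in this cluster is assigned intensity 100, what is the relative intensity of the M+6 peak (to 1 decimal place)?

14.9

Term probabilities: M 0.2713, M+2 0.4184, M+4 0.2420, M+6 0.0622, M+8 0.0060. Base peak = M+2.
P(M+2) = C(4,1) × 0.7217^3 × 0.2783^1 = 4 × 0.37589809 × 0.2783 = 0.418450 (base)
P(M+6) = C(4,3) × 0.7217^1 × 0.2783^3 = 4 × 0.7217 × 0.02155458 = 0.062224
Relative intensity = 0.062224 / 0.418450 × 100 = 14.9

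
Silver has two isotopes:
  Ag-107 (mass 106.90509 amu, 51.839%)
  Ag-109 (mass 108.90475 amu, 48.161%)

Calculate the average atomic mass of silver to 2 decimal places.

107.87 amu

Weight each isotope mass by its fractional abundance: 0.51839 × 106.90509 + 0.48161 × 108.90475
= 55.418530 + 52.449617 = 107.868147 amu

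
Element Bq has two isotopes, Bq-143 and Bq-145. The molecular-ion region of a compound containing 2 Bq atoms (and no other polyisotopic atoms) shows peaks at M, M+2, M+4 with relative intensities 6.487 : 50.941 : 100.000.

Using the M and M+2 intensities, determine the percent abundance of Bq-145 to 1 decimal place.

79.7%

Write p for the Bq-143 fraction. I(M+2)/I(M) = [C(2,1)·p^1·(1−p)] / p^2 = 2·(1−p)/p = 50.941/6.487 = 7.8528
(1−p)/p = 7.8528/2 = 3.9264  ⇒  p = 1/(1 + 3.9264) = 0.2030
Bq-143: 20.3%, Bq-145: 79.7%.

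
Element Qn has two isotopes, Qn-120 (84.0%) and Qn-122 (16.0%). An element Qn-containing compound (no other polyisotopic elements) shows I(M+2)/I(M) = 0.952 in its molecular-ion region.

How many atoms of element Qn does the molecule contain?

5

For n independent Qn atoms, I(M+2)/I(M) = n · (abundance Qn-122) / (abundance Qn-120) = n · 0.160/0.840.
n = 0.952 × 0.840/0.160 = 5.00 ≈ 5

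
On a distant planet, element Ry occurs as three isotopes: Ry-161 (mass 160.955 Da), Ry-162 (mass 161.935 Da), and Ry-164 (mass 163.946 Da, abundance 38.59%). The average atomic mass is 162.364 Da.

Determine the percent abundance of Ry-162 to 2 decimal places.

26.00%

Let x and y be the fractions of Ry-161 and Ry-162. Then x + y = 1 − 0.3859 = 0.6141 and 160.955x + 161.935y = 162.364 − 0.3859×163.946 = 99.0972386.
Substituting: 160.955x + 161.935(0.6141 − x) = 99.0972386
(160.955 − 161.935)x = -0.3470449  ⇒  x = 0.35413, y = 0.25997
Ry-161: 35.41%, Ry-162: 26.00%.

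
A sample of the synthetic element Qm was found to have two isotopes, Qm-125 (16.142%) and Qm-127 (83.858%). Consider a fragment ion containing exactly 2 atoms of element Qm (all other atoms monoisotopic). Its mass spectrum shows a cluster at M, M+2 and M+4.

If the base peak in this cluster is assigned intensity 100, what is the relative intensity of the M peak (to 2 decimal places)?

Term probabilities: M 0.0261, M+2 0.2707, M+4 0.7032. Base peak = M+4.
P(M+4) = C(2,2) × 0.16142^0 × 0.83858^2 = 1 × 1.0000 × 0.70321642 = 0.703216 (base)
P(M) = C(2,0) × 0.16142^2 × 0.83858^0 = 1 × 0.02605642 × 1.0000 = 0.026056
Relative intensity = 0.026056 / 0.703216 × 100 = 3.71

3.71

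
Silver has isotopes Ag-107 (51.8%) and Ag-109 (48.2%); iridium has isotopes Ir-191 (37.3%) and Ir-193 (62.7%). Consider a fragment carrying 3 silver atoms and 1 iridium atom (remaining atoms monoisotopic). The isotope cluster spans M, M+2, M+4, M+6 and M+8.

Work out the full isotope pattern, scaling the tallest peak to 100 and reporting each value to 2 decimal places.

Silver pattern (n=3): 0.13899183 : 0.3879965 : 0.3610315 : 0.11198017
Iridium pattern (n=1): 0.3730 : 0.6270
Convolve the two distributions (both contribute in 2-u steps):
  M: 0.13899183×0.3730 = 0.051844
  M+2: 0.13899183×0.6270 + 0.3879965×0.3730 = 0.231871
  M+4: 0.3879965×0.6270 + 0.3610315×0.3730 = 0.377939
  M+6: 0.3610315×0.6270 + 0.11198017×0.3730 = 0.268135
  M+8: 0.11198017×0.6270 = 0.070212
Scale to base peak (0.377939) = 100: 13.72 : 61.35 : 100.00 : 70.95 : 18.58

13.72 : 61.35 : 100.00 : 70.95 : 18.58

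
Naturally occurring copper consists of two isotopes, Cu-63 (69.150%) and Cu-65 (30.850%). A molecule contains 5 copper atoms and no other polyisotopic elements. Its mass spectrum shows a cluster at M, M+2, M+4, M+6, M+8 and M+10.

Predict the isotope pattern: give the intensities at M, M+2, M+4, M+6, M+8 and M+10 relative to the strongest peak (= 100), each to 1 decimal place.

44.8 : 100.0 : 89.2 : 39.8 : 8.9 : 0.8

Expanding (0.69150 + 0.30850)^5:
P(M) = 0.69150^5 = 0.158111
P(M+2) = 5 × 0.69150^4 × 0.30850^1 = 0.352691
P(M+4) = 10 × 0.69150^3 × 0.30850^2 = 0.314693
P(M+6) = 10 × 0.69150^2 × 0.30850^3 = 0.140394
P(M+8) = 5 × 0.69150^1 × 0.30850^4 = 0.031317
P(M+10) = 0.30850^5 = 0.002794
The M+2 peak is largest (0.352691); scaling to 100 gives 44.8 : 100.0 : 89.2 : 39.8 : 8.9 : 0.8.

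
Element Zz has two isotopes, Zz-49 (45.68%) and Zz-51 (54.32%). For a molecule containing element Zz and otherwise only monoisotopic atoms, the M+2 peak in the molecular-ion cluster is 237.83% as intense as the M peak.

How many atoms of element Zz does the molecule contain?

2

With n Zz atoms, P(M+2)/P(M) = C(n,1)·p^(n−1)q / p^n = n·q/p = n · 0.5432/0.4568.
n = 2.3783 × 0.4568/0.5432 = 2.00 ≈ 2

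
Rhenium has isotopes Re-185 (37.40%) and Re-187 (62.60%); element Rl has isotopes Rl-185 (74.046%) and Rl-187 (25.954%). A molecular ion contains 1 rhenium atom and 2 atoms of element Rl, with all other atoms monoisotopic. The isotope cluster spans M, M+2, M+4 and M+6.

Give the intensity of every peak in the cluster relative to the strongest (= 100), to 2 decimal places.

Rhenium pattern (n=1): 0.3740 : 0.6260
Element Rl pattern (n=2): 0.54828101 : 0.38435798 : 0.06736101
Convolve the two distributions (both contribute in 2-u steps):
  M: 0.3740×0.54828101 = 0.205057
  M+2: 0.3740×0.38435798 + 0.6260×0.54828101 = 0.486974
  M+4: 0.3740×0.06736101 + 0.6260×0.38435798 = 0.265801
  M+6: 0.6260×0.06736101 = 0.042168
Scale to base peak (0.486974) = 100: 42.11 : 100.00 : 54.58 : 8.66

42.11 : 100.00 : 54.58 : 8.66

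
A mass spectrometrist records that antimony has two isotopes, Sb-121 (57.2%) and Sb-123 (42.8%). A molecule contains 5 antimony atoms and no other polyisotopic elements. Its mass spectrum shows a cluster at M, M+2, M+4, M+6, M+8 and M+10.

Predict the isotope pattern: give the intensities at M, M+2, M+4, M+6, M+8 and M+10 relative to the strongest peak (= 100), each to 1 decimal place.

17.9 : 66.8 : 100.0 : 74.8 : 28.0 : 4.2

Each Sb atom is independently Sb-121 (p = 0.572) or Sb-123 (q = 0.428); the cluster is the binomial expansion (p + q)^5.
P(M) = 0.572^5 = 0.061232
P(M+2) = 5 × 0.572^4 × 0.428^1 = 0.229086
P(M+4) = 10 × 0.572^3 × 0.428^2 = 0.342827
P(M+6) = 10 × 0.572^2 × 0.428^3 = 0.256521
P(M+8) = 5 × 0.572^1 × 0.428^4 = 0.095971
P(M+10) = 0.428^5 = 0.014362
The M+4 peak is largest (0.342827); scaling to 100 gives 17.9 : 66.8 : 100.0 : 74.8 : 28.0 : 4.2.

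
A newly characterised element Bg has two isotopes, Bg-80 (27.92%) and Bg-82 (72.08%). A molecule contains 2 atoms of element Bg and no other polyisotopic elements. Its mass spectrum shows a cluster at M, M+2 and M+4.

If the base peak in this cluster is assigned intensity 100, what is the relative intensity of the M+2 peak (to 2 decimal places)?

Term probabilities: M 0.0780, M+2 0.4025, M+4 0.5196. Base peak = M+4.
P(M+4) = C(2,2) × 0.2792^0 × 0.7208^2 = 1 × 1.0000 × 0.51955264 = 0.519553 (base)
P(M+2) = C(2,1) × 0.2792^1 × 0.7208^1 = 2 × 0.2792 × 0.7208 = 0.402495
Relative intensity = 0.402495 / 0.519553 × 100 = 77.47

77.47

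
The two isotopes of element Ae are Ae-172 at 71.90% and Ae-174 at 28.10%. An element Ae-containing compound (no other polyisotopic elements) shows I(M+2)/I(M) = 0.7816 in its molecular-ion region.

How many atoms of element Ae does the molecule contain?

2

The M+2/M ratio from n Ae atoms is n · q/p = n · 0.2810/0.7190.
n = 0.7816 × 0.7190/0.2810 = 2.00 ≈ 2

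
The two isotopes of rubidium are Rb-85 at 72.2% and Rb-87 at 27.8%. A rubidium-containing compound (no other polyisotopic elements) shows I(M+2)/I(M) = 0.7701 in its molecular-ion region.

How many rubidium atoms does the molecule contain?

The M+2/M ratio from n Rb atoms is n · q/p = n · 0.278/0.722.
n = 0.7701 × 0.722/0.278 = 2.00 ≈ 2

2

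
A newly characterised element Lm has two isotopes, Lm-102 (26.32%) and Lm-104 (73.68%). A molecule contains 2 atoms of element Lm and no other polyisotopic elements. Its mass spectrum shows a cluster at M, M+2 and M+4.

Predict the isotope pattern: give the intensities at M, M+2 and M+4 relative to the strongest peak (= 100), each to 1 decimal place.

Each Lm atom is independently Lm-102 (p = 0.2632) or Lm-104 (q = 0.7368); the cluster is the binomial expansion (p + q)^2.
P(M) = 0.2632^2 = 0.069274
P(M+2) = 2 × 0.2632^1 × 0.7368^1 = 0.387852
P(M+4) = 0.7368^2 = 0.542874
The M+4 peak is largest (0.542874); scaling to 100 gives 12.8 : 71.4 : 100.0.

12.8 : 71.4 : 100.0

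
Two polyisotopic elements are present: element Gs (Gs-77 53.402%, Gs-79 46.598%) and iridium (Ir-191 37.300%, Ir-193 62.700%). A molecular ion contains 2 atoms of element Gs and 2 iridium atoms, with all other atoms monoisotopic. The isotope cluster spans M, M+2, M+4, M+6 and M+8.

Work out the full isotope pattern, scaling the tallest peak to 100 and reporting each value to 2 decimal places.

10.58 : 54.02 : 100.00 : 79.24 : 22.76

Element Gs pattern (n=2): 0.28517736 : 0.49768528 : 0.21713736
Iridium pattern (n=2): 0.139129 : 0.467742 : 0.393129
Convolve the two distributions (both contribute in 2-u steps):
  M: 0.28517736×0.139129 = 0.039676
  M+2: 0.28517736×0.467742 + 0.49768528×0.139129 = 0.202632
  M+4: 0.28517736×0.393129 + 0.49768528×0.467742 + 0.21713736×0.139129 = 0.375110
  M+6: 0.49768528×0.393129 + 0.21713736×0.467742 = 0.297219
  M+8: 0.21713736×0.393129 = 0.085363
Scale to base peak (0.375110) = 100: 10.58 : 54.02 : 100.00 : 79.24 : 22.76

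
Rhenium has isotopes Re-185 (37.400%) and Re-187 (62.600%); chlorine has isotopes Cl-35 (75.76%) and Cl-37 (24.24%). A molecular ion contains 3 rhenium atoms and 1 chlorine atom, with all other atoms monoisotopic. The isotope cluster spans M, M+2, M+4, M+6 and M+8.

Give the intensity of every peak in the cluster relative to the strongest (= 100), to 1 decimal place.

10.0 : 53.4 : 100.0 : 73.7 : 15.0

Rhenium pattern (n=3): 0.05231362 : 0.26268713 : 0.43968487 : 0.24531438
Chlorine pattern (n=1): 0.7576 : 0.2424
Convolve the two distributions (both contribute in 2-u steps):
  M: 0.05231362×0.7576 = 0.039633
  M+2: 0.05231362×0.2424 + 0.26268713×0.7576 = 0.211693
  M+4: 0.26268713×0.2424 + 0.43968487×0.7576 = 0.396781
  M+6: 0.43968487×0.2424 + 0.24531438×0.7576 = 0.292430
  M+8: 0.24531438×0.2424 = 0.059464
Scale to base peak (0.396781) = 100: 10.0 : 53.4 : 100.0 : 73.7 : 15.0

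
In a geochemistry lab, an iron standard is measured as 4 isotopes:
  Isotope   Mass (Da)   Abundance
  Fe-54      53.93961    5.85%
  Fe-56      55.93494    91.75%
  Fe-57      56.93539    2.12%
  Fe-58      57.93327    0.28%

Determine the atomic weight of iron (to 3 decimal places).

The abundance-weighted mean is 0.0585 × 53.93961 + 0.9175 × 55.93494 + 0.0212 × 56.93539 + 0.0028 × 57.93327
= 3.155467 + 51.320307 + 1.207030 + 0.162213 = 55.845017 Da

55.845 Da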